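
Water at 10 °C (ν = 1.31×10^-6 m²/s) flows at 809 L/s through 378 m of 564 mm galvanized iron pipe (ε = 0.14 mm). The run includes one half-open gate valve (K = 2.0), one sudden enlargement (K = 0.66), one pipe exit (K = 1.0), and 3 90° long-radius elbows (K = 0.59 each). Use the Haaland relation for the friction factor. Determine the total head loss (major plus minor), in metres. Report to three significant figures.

H_L ≈ 8.24 m

V = 4Q/(πD²) = 3.238 m/s; V²/2g = 0.5344 m
Re = 1.39×10^6, ε/D = 2.48×10^-4 → f = 0.01492 (Haaland)
Major: h_f = f(L/D)·V²/2g = 0.01492·670.2·0.5344 = 5.343 m
Minor: ΣK = 5.43; h_m = ΣK·V²/2g = 2.902 m
Total H_L = 5.343 + 2.902 = 8.245 m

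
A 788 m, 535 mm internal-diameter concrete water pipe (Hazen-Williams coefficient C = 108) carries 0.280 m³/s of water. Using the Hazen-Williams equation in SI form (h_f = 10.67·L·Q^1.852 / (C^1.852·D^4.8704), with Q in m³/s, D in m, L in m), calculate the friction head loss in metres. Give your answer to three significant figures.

h_f ≈ 2.87 m

h_f = 10.67·788·0.280^1.852 / (108^1.852·0.535^4.8704) = 2.870 m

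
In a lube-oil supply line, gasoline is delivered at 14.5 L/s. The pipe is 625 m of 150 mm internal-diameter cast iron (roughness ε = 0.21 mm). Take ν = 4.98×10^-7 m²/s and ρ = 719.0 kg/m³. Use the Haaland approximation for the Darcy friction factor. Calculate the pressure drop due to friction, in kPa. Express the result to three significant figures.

V = 4Q/(πD²) = 4·0.0145/(π·0.150²) = 0.8205 m/s
Re = VD/ν = 0.8205·0.150/4.98×10^-7 = 2.47×10^5 → turbulent
ε/D = 0.21/150 = 0.00140
Haaland: f = 0.02220
h_f = f(L/D)V²/(2g) = 0.02220·(625/0.150)·0.8205²/(2·9.81) = 3.175 m
Δp = ρg·h_f = 719.0·9.81·3.175 = 22.39 kPa

Δp ≈ 22.4 kPa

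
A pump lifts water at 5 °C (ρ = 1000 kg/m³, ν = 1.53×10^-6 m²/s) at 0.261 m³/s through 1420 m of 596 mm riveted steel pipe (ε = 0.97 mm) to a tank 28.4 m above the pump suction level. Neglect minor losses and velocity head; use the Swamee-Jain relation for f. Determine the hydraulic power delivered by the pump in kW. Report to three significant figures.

V = 4Q/(πD²) = 0.9355 m/s; Re = 3.64×10^5; ε/D = 0.00163; f = 0.02290
h_f = f(L/D)V²/2g = 2.434 m
Total head H = z + h_f = 28.4 + 2.434 = 30.83 m
P_hyd = ρgQH = 1000·9.81·0.261·30.83 = 78.95 kW

P_hyd ≈ 78.9 kW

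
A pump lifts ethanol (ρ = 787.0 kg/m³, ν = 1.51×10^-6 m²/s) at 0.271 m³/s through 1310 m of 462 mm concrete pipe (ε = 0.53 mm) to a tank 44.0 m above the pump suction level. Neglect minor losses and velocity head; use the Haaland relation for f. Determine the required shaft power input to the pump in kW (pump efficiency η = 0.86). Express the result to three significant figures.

V = 4Q/(πD²) = 1.617 m/s; Re = 4.95×10^5; ε/D = 0.00115; f = 0.02083
h_f = f(L/D)V²/2g = 7.867 m
Total head H = z + h_f = 44.0 + 7.867 = 51.87 m
P_hyd = ρgQH = 787.0·9.81·0.271·51.87 = 108.5 kW
P_shaft = P_hyd/η = 108.5/0.86 = 126.2 kW

P_shaft ≈ 126 kW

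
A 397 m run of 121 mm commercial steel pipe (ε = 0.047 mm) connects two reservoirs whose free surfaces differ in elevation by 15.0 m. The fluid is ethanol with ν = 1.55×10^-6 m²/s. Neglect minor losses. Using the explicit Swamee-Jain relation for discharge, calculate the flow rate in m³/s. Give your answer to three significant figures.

Swamee-Jain (Type II): Q = -0.965·√(gD⁵h_f/L)·ln[ε/(3.7D) + √(3.17ν²L/(gD³h_f))]
√(gD⁵h_f/L) = √(9.81·0.121⁵·15.0/397) = 0.003101
ε/(3.7D) = 1.05×10^-4; √(3.17ν²L/(gD³h_f)) = 1.08×10^-4
Q = -0.965·0.003101·ln(2.127×10^-4) = 0.02530 m³/s
Check: V = 2.20 m/s, Re = 1.72×10^5, f = 0.01862, h_f = 15.1 m ≈ 15.0 m ✓

Q ≈ 0.0253 m³/s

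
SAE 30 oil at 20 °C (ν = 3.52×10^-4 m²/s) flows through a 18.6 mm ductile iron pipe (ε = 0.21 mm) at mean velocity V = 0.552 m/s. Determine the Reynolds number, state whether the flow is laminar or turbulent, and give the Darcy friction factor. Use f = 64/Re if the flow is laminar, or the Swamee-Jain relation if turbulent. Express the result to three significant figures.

Re ≈ 29.2; laminar; f = 64/Re ≈ 2.19

Re = VD/ν = 0.5520·0.0186/3.52×10^-4 = 29.2
Re < 2300 → laminar → f = 64/Re = 2.194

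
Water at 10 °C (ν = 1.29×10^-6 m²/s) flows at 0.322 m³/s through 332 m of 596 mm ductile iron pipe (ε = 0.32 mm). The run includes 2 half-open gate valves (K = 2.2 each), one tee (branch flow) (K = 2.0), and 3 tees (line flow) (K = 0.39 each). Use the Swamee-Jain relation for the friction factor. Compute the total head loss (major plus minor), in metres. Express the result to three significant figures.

V = 4Q/(πD²) = 1.154 m/s; V²/2g = 0.06790 m
Re = 5.33×10^5, ε/D = 5.37×10^-4 → f = 0.01795 (Swamee-Jain)
Major: h_f = f(L/D)·V²/2g = 0.01795·557.0·0.06790 = 0.6789 m
Minor: ΣK = 7.57; h_m = ΣK·V²/2g = 0.5140 m
Total H_L = 0.6789 + 0.5140 = 1.193 m

H_L ≈ 1.19 m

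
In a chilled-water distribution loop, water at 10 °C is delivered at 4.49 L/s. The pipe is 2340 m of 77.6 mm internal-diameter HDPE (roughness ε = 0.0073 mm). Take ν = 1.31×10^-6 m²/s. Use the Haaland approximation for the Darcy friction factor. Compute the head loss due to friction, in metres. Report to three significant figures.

h_f ≈ 28.3 m

V = 4Q/(πD²) = 4·0.00449/(π·0.0776²) = 0.9494 m/s
Re = VD/ν = 0.9494·0.0776/1.31×10^-6 = 5.62×10^4 → turbulent
ε/D = 0.0073/77.6 = 9.41×10^-5
Haaland: f = 0.02046
h_f = f(L/D)V²/(2g) = 0.02046·(2340/0.0776)·0.9494²/(2·9.81) = 28.34 m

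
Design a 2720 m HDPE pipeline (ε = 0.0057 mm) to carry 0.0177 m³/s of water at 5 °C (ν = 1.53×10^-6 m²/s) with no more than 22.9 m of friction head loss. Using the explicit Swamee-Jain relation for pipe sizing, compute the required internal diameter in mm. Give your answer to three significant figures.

Swamee-Jain (Type III): D = 0.66·[ε^1.25·(LQ²/(gh_f))^4.75 + ν·Q^9.4·(L/(gh_f))^5.2]^0.04
LQ²/(gh_f) = 0.003793; L/(gh_f) = 12.11
Term 1 = ε^1.25·(…)^4.75 = 8.81×10^-19; Term 2 = ν·Q^9.4·(…)^5.2 = 2.23×10^-17
D = 0.66·(8.81×10^-19 + 2.23×10^-17)^0.04 = 0.1426 m = 143 mm
Check: V = 1.11 m/s, Re = 1.03×10^5, f = 0.01799, h_f = 21.5 m ≈ 22.9 m ✓

D ≈ 143 mm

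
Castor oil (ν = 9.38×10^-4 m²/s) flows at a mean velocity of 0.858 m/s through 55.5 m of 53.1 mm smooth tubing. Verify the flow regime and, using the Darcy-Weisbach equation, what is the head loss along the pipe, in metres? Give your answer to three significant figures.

h_f ≈ 51.7 m

Re = VD/ν = 0.858·0.05310/9.38×10^-4 = 48.6 → laminar (Re < 2300)
f = 64/Re = 1.318
h_f = f(L/D)V²/(2g) = 1.318·(55.5/0.05310)·0.858²/(2·9.81) = 51.67 m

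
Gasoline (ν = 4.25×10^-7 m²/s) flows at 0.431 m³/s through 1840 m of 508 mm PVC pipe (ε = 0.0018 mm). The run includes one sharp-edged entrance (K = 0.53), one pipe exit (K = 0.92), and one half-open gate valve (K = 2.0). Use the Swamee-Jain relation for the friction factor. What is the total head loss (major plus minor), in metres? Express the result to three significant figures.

V = 4Q/(πD²) = 2.126 m/s; V²/2g = 0.2305 m
Re = 2.54×10^6, ε/D = 3.54×10^-6 → f = 0.01014 (Swamee-Jain)
Major: h_f = f(L/D)·V²/2g = 0.01014·3622·0.2305 = 8.464 m
Minor: ΣK = 3.45; h_m = ΣK·V²/2g = 0.7951 m
Total H_L = 8.464 + 0.7951 = 9.259 m

H_L ≈ 9.26 m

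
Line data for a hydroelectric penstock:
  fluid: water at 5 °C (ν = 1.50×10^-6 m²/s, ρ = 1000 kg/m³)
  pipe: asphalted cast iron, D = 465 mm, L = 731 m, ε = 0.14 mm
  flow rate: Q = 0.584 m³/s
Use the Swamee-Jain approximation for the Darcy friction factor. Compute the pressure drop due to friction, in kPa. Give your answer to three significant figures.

V = 4Q/(πD²) = 4·0.584/(π·0.465²) = 3.439 m/s
Re = VD/ν = 3.439·0.465/1.50×10^-6 = 1.07×10^6 → turbulent
ε/D = 0.14/465 = 3.01×10^-4
Swamee-Jain: f = 0.01572
h_f = f(L/D)V²/(2g) = 0.01572·(731/0.465)·3.439²/(2·9.81) = 14.90 m
Δp = ρg·h_f = 1000·9.81·14.90 = 146.2 kPa

Δp ≈ 146 kPa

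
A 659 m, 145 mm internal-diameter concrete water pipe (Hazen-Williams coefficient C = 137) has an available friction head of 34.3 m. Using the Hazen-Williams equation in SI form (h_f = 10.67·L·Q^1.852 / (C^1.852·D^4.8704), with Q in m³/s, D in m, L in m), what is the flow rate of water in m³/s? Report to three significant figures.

Q ≈ 0.0482 m³/s

Rearranging: Q = [h_f·C^1.852·D^4.8704 / (10.67·L)]^(1/1.852)
Q = [34.3·137^1.852·0.145^4.8704 / (10.67·659)]^0.540 = 0.04820 m³/s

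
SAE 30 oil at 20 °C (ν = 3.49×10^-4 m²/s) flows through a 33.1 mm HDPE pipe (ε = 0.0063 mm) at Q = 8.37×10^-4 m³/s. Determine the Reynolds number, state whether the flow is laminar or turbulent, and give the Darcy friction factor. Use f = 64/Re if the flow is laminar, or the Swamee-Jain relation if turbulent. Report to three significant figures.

Re ≈ 92.3; laminar; f = 64/Re ≈ 0.694

V = 4Q/(πD²) = 0.9727 m/s
Re = VD/ν = 0.9727·0.0331/3.49×10^-4 = 92.3
Re < 2300 → laminar → f = 64/Re = 0.6937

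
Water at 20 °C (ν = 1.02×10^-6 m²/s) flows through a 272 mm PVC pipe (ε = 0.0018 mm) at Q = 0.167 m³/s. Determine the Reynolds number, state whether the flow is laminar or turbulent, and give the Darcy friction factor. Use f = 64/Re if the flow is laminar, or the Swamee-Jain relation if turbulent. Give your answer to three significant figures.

V = 4Q/(πD²) = 2.874 m/s
Re = VD/ν = 2.874·0.272/1.02×10^-6 = 7.66×10^5
Re > 4000 → turbulent; ε/D = 6.62×10^-6
Swamee-Jain: f = 0.01228

Re ≈ 7.66×10^5; turbulent; f ≈ 0.0123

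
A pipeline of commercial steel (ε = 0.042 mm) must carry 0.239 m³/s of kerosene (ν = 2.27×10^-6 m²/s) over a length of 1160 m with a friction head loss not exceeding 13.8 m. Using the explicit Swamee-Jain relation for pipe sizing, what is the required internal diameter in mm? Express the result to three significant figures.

D ≈ 364 mm

Swamee-Jain (Type III): D = 0.66·[ε^1.25·(LQ²/(gh_f))^4.75 + ν·Q^9.4·(L/(gh_f))^5.2]^0.04
LQ²/(gh_f) = 0.4894; L/(gh_f) = 8.569
Term 1 = ε^1.25·(…)^4.75 = 1.14×10^-7; Term 2 = ν·Q^9.4·(…)^5.2 = 2.31×10^-7
D = 0.66·(1.14×10^-7 + 2.31×10^-7)^0.04 = 0.3640 m = 364 mm
Check: V = 2.30 m/s, Re = 3.68×10^5, f = 0.01518, h_f = 13.0 m ≈ 13.8 m ✓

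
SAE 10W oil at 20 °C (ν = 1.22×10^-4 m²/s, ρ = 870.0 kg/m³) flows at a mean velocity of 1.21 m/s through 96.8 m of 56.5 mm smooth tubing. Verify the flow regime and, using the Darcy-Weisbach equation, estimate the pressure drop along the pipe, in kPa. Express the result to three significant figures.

Δp ≈ 125 kPa

Re = VD/ν = 1.21·0.05650/1.22×10^-4 = 560 → laminar (Re < 2300)
f = 64/Re = 0.1142
h_f = f(L/D)V²/(2g) = 0.1142·(96.8/0.05650)·1.21²/(2·9.81) = 14.60 m
Δp = ρg·h_f = 870.0·9.81·14.60 = 124.6 kPa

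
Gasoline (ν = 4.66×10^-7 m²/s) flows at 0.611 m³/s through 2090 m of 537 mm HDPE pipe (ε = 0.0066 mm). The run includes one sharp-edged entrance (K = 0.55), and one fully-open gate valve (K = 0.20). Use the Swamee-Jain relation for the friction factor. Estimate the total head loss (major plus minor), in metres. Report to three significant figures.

H_L ≈ 15.1 m

V = 4Q/(πD²) = 2.698 m/s; V²/2g = 0.3709 m
Re = 3.11×10^6, ε/D = 1.23×10^-5 → f = 0.01026 (Swamee-Jain)
Major: h_f = f(L/D)·V²/2g = 0.01026·3892·0.3709 = 14.81 m
Minor: ΣK = 0.750; h_m = ΣK·V²/2g = 0.2782 m
Total H_L = 14.81 + 0.2782 = 15.08 m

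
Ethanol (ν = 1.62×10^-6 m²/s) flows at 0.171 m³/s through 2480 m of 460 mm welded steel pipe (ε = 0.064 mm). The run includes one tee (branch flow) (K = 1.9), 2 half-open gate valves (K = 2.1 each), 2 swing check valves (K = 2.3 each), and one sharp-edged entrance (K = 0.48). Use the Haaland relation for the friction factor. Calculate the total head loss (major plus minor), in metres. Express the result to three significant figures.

H_L ≈ 5.15 m

V = 4Q/(πD²) = 1.029 m/s; V²/2g = 0.05396 m
Re = 2.92×10^5, ε/D = 1.39×10^-4 → f = 0.01562 (Haaland)
Major: h_f = f(L/D)·V²/2g = 0.01562·5391·0.05396 = 4.544 m
Minor: ΣK = 11.2; h_m = ΣK·V²/2g = 0.6033 m
Total H_L = 4.544 + 0.6033 = 5.147 m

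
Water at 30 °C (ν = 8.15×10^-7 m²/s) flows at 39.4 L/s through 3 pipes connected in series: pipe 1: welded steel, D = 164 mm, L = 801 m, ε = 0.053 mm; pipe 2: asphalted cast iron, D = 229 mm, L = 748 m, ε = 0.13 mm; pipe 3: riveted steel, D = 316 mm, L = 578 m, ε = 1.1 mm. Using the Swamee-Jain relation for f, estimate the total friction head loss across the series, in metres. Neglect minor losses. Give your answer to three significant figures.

Pipe 1: V = 1.865 m/s, Re = 3.75×10^5, ε/D = 3.23×10^-4, f = 0.01690, h_1 = f(L/D)V²/2g = 14.64 m
Pipe 2: V = 0.9566 m/s, Re = 2.69×10^5, ε/D = 5.68×10^-4, f = 0.01885, h_2 = f(L/D)V²/2g = 2.871 m
Pipe 3: V = 0.5024 m/s, Re = 1.95×10^5, ε/D = 0.00348, f = 0.02810, h_3 = f(L/D)V²/2g = 0.6612 m
Series → Q common, losses add: H = Σh = 18.17 m

H ≈ 18.2 m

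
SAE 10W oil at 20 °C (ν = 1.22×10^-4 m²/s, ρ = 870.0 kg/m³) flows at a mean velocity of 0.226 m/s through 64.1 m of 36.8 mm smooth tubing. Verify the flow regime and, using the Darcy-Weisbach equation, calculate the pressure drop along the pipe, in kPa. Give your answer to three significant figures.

Δp ≈ 36.3 kPa

Re = VD/ν = 0.226·0.03680/1.22×10^-4 = 68.2 → laminar (Re < 2300)
f = 64/Re = 0.9388
h_f = f(L/D)V²/(2g) = 0.9388·(64.1/0.03680)·0.226²/(2·9.81) = 4.257 m
Δp = ρg·h_f = 870.0·9.81·4.257 = 36.33 kPa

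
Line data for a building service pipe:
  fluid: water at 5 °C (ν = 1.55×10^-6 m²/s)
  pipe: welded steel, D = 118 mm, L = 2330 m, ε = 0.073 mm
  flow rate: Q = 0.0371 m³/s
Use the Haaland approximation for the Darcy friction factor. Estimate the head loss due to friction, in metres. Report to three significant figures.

h_f ≈ 219 m

V = 4Q/(πD²) = 4·0.0371/(π·0.118²) = 3.393 m/s
Re = VD/ν = 3.393·0.118/1.55×10^-6 = 2.58×10^5 → turbulent
ε/D = 0.073/118 = 6.19×10^-4
Haaland: f = 0.01890
h_f = f(L/D)V²/(2g) = 0.01890·(2330/0.118)·3.393²/(2·9.81) = 218.9 m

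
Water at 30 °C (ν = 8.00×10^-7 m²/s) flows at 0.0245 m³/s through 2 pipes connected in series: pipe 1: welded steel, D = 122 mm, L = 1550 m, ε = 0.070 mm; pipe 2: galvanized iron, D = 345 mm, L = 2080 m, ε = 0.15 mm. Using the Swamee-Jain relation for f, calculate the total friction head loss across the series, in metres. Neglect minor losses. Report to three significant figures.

Pipe 1: V = 2.096 m/s, Re = 3.20×10^5, ε/D = 5.74×10^-4, f = 0.01866, h_1 = f(L/D)V²/2g = 53.09 m
Pipe 2: V = 0.2621 m/s, Re = 1.13×10^5, ε/D = 4.35×10^-4, f = 0.01981, h_2 = f(L/D)V²/2g = 0.4181 m
Series → Q common, losses add: H = Σh = 53.51 m

H ≈ 53.5 m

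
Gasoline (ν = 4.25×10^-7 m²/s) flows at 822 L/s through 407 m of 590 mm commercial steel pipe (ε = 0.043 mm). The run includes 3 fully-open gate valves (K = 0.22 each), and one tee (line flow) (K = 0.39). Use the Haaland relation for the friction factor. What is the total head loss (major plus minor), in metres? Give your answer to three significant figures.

H_L ≈ 4.23 m

V = 4Q/(πD²) = 3.007 m/s; V²/2g = 0.4607 m
Re = 4.17×10^6, ε/D = 7.29×10^-5 → f = 0.01179 (Haaland)
Major: h_f = f(L/D)·V²/2g = 0.01179·689.8·0.4607 = 3.746 m
Minor: ΣK = 1.05; h_m = ΣK·V²/2g = 0.4838 m
Total H_L = 3.746 + 0.4838 = 4.230 m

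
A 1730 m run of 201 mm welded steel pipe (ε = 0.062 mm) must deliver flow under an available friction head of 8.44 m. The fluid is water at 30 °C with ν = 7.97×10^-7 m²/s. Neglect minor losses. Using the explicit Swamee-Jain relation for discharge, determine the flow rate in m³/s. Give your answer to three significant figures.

Swamee-Jain (Type II): Q = -0.965·√(gD⁵h_f/L)·ln[ε/(3.7D) + √(3.17ν²L/(gD³h_f))]
√(gD⁵h_f/L) = √(9.81·0.201⁵·8.44/1730) = 0.003963
ε/(3.7D) = 8.34×10^-5; √(3.17ν²L/(gD³h_f)) = 7.20×10^-5
Q = -0.965·0.003963·ln(1.553×10^-4) = 0.03353 m³/s
Check: V = 1.06 m/s, Re = 2.67×10^5, f = 0.01731, h_f = 8.48 m ≈ 8.44 m ✓

Q ≈ 0.0335 m³/s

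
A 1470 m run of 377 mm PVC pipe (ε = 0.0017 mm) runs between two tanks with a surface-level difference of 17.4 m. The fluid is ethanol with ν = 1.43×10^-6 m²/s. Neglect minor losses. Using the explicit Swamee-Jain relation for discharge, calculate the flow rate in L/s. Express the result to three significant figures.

Q ≈ 296 L/s

Swamee-Jain (Type II): Q = -0.965·√(gD⁵h_f/L)·ln[ε/(3.7D) + √(3.17ν²L/(gD³h_f))]
√(gD⁵h_f/L) = √(9.81·0.377⁵·17.4/1470) = 0.02974
ε/(3.7D) = 1.22×10^-6; √(3.17ν²L/(gD³h_f)) = 3.23×10^-5
Q = -0.965·0.02974·ln(3.350×10^-5) = 0.2957 m³/s
Check: V = 2.65 m/s, Re = 6.98×10^5, f = 0.01243, h_f = 17.3 m ≈ 17.4 m ✓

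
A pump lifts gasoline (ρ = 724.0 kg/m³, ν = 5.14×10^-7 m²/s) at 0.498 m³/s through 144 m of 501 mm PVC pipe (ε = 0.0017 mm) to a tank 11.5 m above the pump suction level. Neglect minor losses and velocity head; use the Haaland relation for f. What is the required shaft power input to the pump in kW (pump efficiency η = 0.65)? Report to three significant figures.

P_shaft ≈ 67.7 kW

V = 4Q/(πD²) = 2.526 m/s; Re = 2.46×10^6; ε/D = 3.39×10^-6; f = 0.01012
h_f = f(L/D)V²/2g = 0.9460 m
Total head H = z + h_f = 11.5 + 0.9460 = 12.45 m
P_hyd = ρgQH = 724.0·9.81·0.498·12.45 = 44.02 kW
P_shaft = P_hyd/η = 44.02/0.65 = 67.73 kW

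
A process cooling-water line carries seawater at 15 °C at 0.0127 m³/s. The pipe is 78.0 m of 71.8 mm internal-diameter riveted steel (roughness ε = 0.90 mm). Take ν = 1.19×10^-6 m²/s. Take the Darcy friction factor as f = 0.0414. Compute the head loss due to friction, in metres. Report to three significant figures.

V = 4Q/(πD²) = 4·0.0127/(π·0.0718²) = 3.137 m/s
h_f = f(L/D)V²/(2g) = 0.04140·(78.0/0.0718)·3.137²/(2·9.81) = 22.55 m

h_f ≈ 22.6 m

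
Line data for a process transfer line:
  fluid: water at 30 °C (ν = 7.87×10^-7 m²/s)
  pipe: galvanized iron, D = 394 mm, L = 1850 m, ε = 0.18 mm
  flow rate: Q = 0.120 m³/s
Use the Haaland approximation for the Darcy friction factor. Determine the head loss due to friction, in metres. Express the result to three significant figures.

V = 4Q/(πD²) = 4·0.120/(π·0.394²) = 0.9842 m/s
Re = VD/ν = 0.9842·0.394/7.87×10^-7 = 4.93×10^5 → turbulent
ε/D = 0.18/394 = 4.57×10^-4
Haaland: f = 0.01731
h_f = f(L/D)V²/(2g) = 0.01731·(1850/0.394)·0.9842²/(2·9.81) = 4.013 m

h_f ≈ 4.01 m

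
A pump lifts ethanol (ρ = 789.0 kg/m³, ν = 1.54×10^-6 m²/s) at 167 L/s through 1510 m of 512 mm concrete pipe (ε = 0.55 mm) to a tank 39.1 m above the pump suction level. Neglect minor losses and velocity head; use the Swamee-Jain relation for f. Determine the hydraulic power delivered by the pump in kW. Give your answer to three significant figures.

P_hyd ≈ 53.2 kW

V = 4Q/(πD²) = 0.8111 m/s; Re = 2.70×10^5; ε/D = 0.00107; f = 0.02115
h_f = f(L/D)V²/2g = 2.092 m
Total head H = z + h_f = 39.1 + 2.092 = 41.19 m
P_hyd = ρgQH = 789.0·9.81·0.167·41.19 = 53.24 kW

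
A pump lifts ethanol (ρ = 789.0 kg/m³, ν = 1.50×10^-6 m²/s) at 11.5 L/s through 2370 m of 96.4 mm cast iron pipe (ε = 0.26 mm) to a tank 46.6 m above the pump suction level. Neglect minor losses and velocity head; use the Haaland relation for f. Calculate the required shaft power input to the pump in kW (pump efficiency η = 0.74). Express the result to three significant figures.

P_shaft ≈ 15.6 kW

V = 4Q/(πD²) = 1.576 m/s; Re = 1.01×10^5; ε/D = 0.00270; f = 0.02669
h_f = f(L/D)V²/2g = 83.02 m
Total head H = z + h_f = 46.6 + 83.02 = 129.6 m
P_hyd = ρgQH = 789.0·9.81·0.0115·129.6 = 11.54 kW
P_shaft = P_hyd/η = 11.54/0.74 = 15.59 kW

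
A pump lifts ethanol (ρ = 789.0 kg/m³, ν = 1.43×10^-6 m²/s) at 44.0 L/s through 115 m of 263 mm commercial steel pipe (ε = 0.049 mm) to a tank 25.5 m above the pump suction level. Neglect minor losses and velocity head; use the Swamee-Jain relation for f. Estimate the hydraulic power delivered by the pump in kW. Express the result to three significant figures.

P_hyd ≈ 8.77 kW

V = 4Q/(πD²) = 0.8099 m/s; Re = 1.49×10^5; ε/D = 1.86×10^-4; f = 0.01776
h_f = f(L/D)V²/2g = 0.2597 m
Total head H = z + h_f = 25.5 + 0.2597 = 25.76 m
P_hyd = ρgQH = 789.0·9.81·0.0440·25.76 = 8.773 kW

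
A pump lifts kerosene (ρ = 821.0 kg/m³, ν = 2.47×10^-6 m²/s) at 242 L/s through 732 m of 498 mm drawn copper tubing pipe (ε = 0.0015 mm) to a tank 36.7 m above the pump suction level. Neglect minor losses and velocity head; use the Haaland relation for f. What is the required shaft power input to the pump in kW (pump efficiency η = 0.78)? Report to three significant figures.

V = 4Q/(πD²) = 1.242 m/s; Re = 2.50×10^5; ε/D = 3.01×10^-6; f = 0.01486
h_f = f(L/D)V²/2g = 1.719 m
Total head H = z + h_f = 36.7 + 1.719 = 38.42 m
P_hyd = ρgQH = 821.0·9.81·0.242·38.42 = 74.88 kW
P_shaft = P_hyd/η = 74.88/0.78 = 96.00 kW

P_shaft ≈ 96.0 kW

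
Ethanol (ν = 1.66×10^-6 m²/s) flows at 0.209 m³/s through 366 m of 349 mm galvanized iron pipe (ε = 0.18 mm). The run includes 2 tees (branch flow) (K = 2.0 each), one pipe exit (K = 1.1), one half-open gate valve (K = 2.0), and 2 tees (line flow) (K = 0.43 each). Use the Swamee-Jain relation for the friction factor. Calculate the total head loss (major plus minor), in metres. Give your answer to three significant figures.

H_L ≈ 6.52 m

V = 4Q/(πD²) = 2.185 m/s; V²/2g = 0.2433 m
Re = 4.59×10^5, ε/D = 5.16×10^-4 → f = 0.01795 (Swamee-Jain)
Major: h_f = f(L/D)·V²/2g = 0.01795·1049·0.2433 = 4.580 m
Minor: ΣK = 7.96; h_m = ΣK·V²/2g = 1.937 m
Total H_L = 4.580 + 1.937 = 6.516 m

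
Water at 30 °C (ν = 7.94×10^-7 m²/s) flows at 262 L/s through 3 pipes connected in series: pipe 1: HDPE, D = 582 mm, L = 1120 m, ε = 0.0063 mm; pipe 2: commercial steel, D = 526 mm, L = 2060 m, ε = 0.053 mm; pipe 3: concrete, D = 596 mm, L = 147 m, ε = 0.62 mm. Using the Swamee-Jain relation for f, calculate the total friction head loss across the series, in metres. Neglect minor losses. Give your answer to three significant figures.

H ≈ 5.41 m

Pipe 1: V = 0.9848 m/s, Re = 7.22×10^5, ε/D = 1.08×10^-5, f = 0.01249, h_1 = f(L/D)V²/2g = 1.188 m
Pipe 2: V = 1.206 m/s, Re = 7.99×10^5, ε/D = 1.01×10^-4, f = 0.01379, h_2 = f(L/D)V²/2g = 4.001 m
Pipe 3: V = 0.9391 m/s, Re = 7.05×10^5, ε/D = 0.00104, f = 0.02035, h_3 = f(L/D)V²/2g = 0.2256 m
Series → Q common, losses add: H = Σh = 5.415 m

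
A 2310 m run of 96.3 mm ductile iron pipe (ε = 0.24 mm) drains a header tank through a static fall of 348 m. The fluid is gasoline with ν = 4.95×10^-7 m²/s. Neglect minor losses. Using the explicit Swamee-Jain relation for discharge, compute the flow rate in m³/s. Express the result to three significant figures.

Swamee-Jain (Type II): Q = -0.965·√(gD⁵h_f/L)·ln[ε/(3.7D) + √(3.17ν²L/(gD³h_f))]
√(gD⁵h_f/L) = √(9.81·0.0963⁵·348/2310) = 0.003499
ε/(3.7D) = 6.74×10^-4; √(3.17ν²L/(gD³h_f)) = 2.43×10^-5
Q = -0.965·0.003499·ln(6.978×10^-4) = 0.02454 m³/s
Check: V = 3.37 m/s, Re = 6.55×10^5, f = 0.02519, h_f = 349 m ≈ 348 m ✓

Q ≈ 0.0245 m³/s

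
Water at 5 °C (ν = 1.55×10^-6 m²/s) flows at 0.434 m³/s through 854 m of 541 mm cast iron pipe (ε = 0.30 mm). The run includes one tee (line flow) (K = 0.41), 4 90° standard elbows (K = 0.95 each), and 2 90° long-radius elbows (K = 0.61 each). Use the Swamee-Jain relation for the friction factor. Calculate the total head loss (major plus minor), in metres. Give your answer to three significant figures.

H_L ≈ 6.12 m

V = 4Q/(πD²) = 1.888 m/s; V²/2g = 0.1817 m
Re = 6.59×10^5, ε/D = 5.55×10^-4 → f = 0.01790 (Swamee-Jain)
Major: h_f = f(L/D)·V²/2g = 0.01790·1579·0.1817 = 5.133 m
Minor: ΣK = 5.43; h_m = ΣK·V²/2g = 0.9865 m
Total H_L = 5.133 + 0.9865 = 6.120 m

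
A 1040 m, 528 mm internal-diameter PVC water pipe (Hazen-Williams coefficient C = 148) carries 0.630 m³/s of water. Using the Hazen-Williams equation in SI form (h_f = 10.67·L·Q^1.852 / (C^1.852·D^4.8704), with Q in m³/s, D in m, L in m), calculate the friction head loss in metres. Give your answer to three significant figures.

h_f = 10.67·1040·0.630^1.852 / (148^1.852·0.528^4.8704) = 10.12 m

h_f ≈ 10.1 m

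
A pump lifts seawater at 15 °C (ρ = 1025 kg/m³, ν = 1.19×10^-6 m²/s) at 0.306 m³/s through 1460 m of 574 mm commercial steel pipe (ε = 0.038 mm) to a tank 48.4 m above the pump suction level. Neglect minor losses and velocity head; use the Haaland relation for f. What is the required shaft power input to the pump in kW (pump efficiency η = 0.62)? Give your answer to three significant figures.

V = 4Q/(πD²) = 1.183 m/s; Re = 5.70×10^5; ε/D = 6.62×10^-5; f = 0.01364
h_f = f(L/D)V²/2g = 2.472 m
Total head H = z + h_f = 48.4 + 2.472 = 50.87 m
P_hyd = ρgQH = 1025·9.81·0.306·50.87 = 156.5 kW
P_shaft = P_hyd/η = 156.5/0.62 = 252.5 kW

P_shaft ≈ 252 kW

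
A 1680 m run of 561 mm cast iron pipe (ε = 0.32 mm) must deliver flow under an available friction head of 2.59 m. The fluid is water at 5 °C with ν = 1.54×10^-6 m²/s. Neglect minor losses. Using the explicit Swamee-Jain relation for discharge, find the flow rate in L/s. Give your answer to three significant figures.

Swamee-Jain (Type II): Q = -0.965·√(gD⁵h_f/L)·ln[ε/(3.7D) + √(3.17ν²L/(gD³h_f))]
√(gD⁵h_f/L) = √(9.81·0.561⁵·2.59/1680) = 0.02899
ε/(3.7D) = 1.54×10^-4; √(3.17ν²L/(gD³h_f)) = 5.31×10^-5
Q = -0.965·0.02899·ln(2.072×10^-4) = 0.2373 m³/s
Check: V = 0.960 m/s, Re = 3.50×10^5, f = 0.01854, h_f = 2.61 m ≈ 2.59 m ✓

Q ≈ 237 L/s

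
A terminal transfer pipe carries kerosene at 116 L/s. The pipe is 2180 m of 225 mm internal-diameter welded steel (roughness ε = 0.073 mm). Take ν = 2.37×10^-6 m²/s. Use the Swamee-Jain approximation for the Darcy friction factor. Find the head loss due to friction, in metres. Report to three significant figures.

h_f ≈ 73.0 m

V = 4Q/(πD²) = 4·0.116/(π·0.225²) = 2.917 m/s
Re = VD/ν = 2.917·0.225/2.37×10^-6 = 2.77×10^5 → turbulent
ε/D = 0.073/225 = 3.24×10^-4
Swamee-Jain: f = 0.01736
h_f = f(L/D)V²/(2g) = 0.01736·(2180/0.225)·2.917²/(2·9.81) = 72.95 m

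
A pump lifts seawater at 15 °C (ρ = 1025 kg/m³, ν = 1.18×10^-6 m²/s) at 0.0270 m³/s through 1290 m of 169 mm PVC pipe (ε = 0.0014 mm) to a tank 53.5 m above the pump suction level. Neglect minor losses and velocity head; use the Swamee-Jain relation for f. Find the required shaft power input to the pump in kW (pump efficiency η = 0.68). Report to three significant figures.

V = 4Q/(πD²) = 1.204 m/s; Re = 1.72×10^5; ε/D = 8.28×10^-6; f = 0.01606
h_f = f(L/D)V²/2g = 9.053 m
Total head H = z + h_f = 53.5 + 9.053 = 62.55 m
P_hyd = ρgQH = 1025·9.81·0.0270·62.55 = 16.98 kW
P_shaft = P_hyd/η = 16.98/0.68 = 24.97 kW

P_shaft ≈ 25.0 kW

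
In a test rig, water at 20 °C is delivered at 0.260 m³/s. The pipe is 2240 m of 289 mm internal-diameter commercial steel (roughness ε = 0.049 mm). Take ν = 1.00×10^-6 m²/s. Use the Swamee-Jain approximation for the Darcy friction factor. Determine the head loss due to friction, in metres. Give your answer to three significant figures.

V = 4Q/(πD²) = 4·0.260/(π·0.289²) = 3.964 m/s
Re = VD/ν = 3.964·0.289/1.00×10^-6 = 1.15×10^6 → turbulent
ε/D = 0.049/289 = 1.70×10^-4
Swamee-Jain: f = 0.01431
h_f = f(L/D)V²/(2g) = 0.01431·(2240/0.289)·3.964²/(2·9.81) = 88.79 m

h_f ≈ 88.8 m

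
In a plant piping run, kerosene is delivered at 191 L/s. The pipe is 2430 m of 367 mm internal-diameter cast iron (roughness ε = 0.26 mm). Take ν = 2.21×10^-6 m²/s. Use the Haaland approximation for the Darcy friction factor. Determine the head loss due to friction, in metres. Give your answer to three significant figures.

V = 4Q/(πD²) = 4·0.191/(π·0.367²) = 1.806 m/s
Re = VD/ν = 1.806·0.367/2.21×10^-6 = 3.00×10^5 → turbulent
ε/D = 0.26/367 = 7.08×10^-4
Haaland: f = 0.01919
h_f = f(L/D)V²/(2g) = 0.01919·(2430/0.367)·1.806²/(2·9.81) = 21.11 m

h_f ≈ 21.1 m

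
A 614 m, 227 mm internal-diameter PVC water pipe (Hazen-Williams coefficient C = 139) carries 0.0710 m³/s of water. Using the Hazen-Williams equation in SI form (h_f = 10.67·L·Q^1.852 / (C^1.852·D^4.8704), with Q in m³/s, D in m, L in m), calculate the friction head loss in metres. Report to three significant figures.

h_f ≈ 7.18 m

h_f = 10.67·614·0.0710^1.852 / (139^1.852·0.227^4.8704) = 7.185 m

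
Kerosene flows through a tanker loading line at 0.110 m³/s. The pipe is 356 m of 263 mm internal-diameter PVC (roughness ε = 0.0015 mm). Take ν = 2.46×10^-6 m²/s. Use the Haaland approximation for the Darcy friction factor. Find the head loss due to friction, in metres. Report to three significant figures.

h_f ≈ 4.33 m

V = 4Q/(πD²) = 4·0.110/(π·0.263²) = 2.025 m/s
Re = VD/ν = 2.025·0.263/2.46×10^-6 = 2.16×10^5 → turbulent
ε/D = 0.0015/263 = 5.70×10^-6
Haaland: f = 0.01530
h_f = f(L/D)V²/(2g) = 0.01530·(356/0.263)·2.025²/(2·9.81) = 4.327 m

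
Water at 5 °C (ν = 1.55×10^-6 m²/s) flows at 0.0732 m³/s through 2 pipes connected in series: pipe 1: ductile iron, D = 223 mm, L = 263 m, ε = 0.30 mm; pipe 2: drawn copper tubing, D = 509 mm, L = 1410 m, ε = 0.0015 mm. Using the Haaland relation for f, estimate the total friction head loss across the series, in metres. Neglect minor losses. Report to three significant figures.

H ≈ 4.95 m

Pipe 1: V = 1.874 m/s, Re = 2.70×10^5, ε/D = 0.00135, f = 0.02195, h_1 = f(L/D)V²/2g = 4.634 m
Pipe 2: V = 0.3597 m/s, Re = 1.18×10^5, ε/D = 2.95×10^-6, f = 0.01723, h_2 = f(L/D)V²/2g = 0.3148 m
Series → Q common, losses add: H = Σh = 4.948 m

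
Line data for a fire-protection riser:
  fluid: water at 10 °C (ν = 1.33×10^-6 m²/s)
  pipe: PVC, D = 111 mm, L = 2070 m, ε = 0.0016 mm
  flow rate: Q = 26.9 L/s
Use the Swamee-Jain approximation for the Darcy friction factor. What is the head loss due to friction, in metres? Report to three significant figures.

V = 4Q/(πD²) = 4·0.0269/(π·0.111²) = 2.780 m/s
Re = VD/ν = 2.780·0.111/1.33×10^-6 = 2.32×10^5 → turbulent
ε/D = 0.0016/111 = 1.44×10^-5
Swamee-Jain: f = 0.01524
h_f = f(L/D)V²/(2g) = 0.01524·(2070/0.111)·2.780²/(2·9.81) = 111.9 m

h_f ≈ 112 m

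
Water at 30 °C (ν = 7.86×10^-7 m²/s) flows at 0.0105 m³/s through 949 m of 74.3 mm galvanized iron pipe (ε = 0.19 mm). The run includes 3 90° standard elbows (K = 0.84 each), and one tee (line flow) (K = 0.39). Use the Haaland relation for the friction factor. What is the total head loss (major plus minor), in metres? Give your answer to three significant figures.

V = 4Q/(πD²) = 2.422 m/s; V²/2g = 0.2989 m
Re = 2.29×10^5, ε/D = 0.00256 → f = 0.02566 (Haaland)
Major: h_f = f(L/D)·V²/2g = 0.02566·12773·0.2989 = 97.99 m
Minor: ΣK = 2.91; h_m = ΣK·V²/2g = 0.8698 m
Total H_L = 97.99 + 0.8698 = 98.85 m

H_L ≈ 98.9 m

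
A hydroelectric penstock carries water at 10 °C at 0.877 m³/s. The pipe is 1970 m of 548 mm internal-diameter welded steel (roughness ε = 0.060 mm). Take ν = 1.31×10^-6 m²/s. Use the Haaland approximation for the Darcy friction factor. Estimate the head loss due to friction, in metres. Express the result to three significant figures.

V = 4Q/(πD²) = 4·0.877/(π·0.548²) = 3.718 m/s
Re = VD/ν = 3.718·0.548/1.31×10^-6 = 1.56×10^6 → turbulent
ε/D = 0.060/548 = 1.09×10^-4
Haaland: f = 0.01307
h_f = f(L/D)V²/(2g) = 0.01307·(1970/0.548)·3.718²/(2·9.81) = 33.12 m

h_f ≈ 33.1 m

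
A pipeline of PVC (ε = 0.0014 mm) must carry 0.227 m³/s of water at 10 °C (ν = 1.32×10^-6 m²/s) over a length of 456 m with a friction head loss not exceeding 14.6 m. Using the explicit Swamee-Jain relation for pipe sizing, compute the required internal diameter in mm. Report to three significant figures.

D ≈ 280 mm

Swamee-Jain (Type III): D = 0.66·[ε^1.25·(LQ²/(gh_f))^4.75 + ν·Q^9.4·(L/(gh_f))^5.2]^0.04
LQ²/(gh_f) = 0.1641; L/(gh_f) = 3.184
Term 1 = ε^1.25·(…)^4.75 = 8.99×10^-12; Term 2 = ν·Q^9.4·(…)^5.2 = 4.81×10^-10
D = 0.66·(8.99×10^-12 + 4.81×10^-10)^0.04 = 0.2800 m = 280 mm
Check: V = 3.69 m/s, Re = 7.82×10^5, f = 0.01221, h_f = 13.8 m ≈ 14.6 m ✓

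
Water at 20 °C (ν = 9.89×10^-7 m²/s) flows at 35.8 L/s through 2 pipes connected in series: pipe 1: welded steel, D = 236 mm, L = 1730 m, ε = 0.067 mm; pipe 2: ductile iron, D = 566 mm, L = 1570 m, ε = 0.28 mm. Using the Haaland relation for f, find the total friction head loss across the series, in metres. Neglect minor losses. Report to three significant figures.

Pipe 1: V = 0.8184 m/s, Re = 1.95×10^5, ε/D = 2.84×10^-4, f = 0.01746, h_1 = f(L/D)V²/2g = 4.368 m
Pipe 2: V = 0.1423 m/s, Re = 8.14×10^4, ε/D = 4.95×10^-4, f = 0.02061, h_2 = f(L/D)V²/2g = 0.05898 m
Series → Q common, losses add: H = Σh = 4.427 m

H ≈ 4.43 m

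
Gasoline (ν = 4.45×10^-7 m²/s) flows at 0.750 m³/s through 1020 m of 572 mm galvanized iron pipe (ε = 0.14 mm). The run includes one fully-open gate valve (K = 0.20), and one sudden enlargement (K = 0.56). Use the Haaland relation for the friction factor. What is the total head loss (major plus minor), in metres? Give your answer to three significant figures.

V = 4Q/(πD²) = 2.919 m/s; V²/2g = 0.4342 m
Re = 3.75×10^6, ε/D = 2.45×10^-4 → f = 0.01455 (Haaland)
Major: h_f = f(L/D)·V²/2g = 0.01455·1783·0.4342 = 11.26 m
Minor: ΣK = 0.760; h_m = ΣK·V²/2g = 0.3300 m
Total H_L = 11.26 + 0.3300 = 11.59 m

H_L ≈ 11.6 m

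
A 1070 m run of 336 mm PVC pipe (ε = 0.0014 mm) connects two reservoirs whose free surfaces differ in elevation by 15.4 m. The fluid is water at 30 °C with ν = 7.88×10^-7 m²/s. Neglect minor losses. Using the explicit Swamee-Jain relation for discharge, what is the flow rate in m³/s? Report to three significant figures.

Swamee-Jain (Type II): Q = -0.965·√(gD⁵h_f/L)·ln[ε/(3.7D) + √(3.17ν²L/(gD³h_f))]
√(gD⁵h_f/L) = √(9.81·0.336⁵·15.4/1070) = 0.02459
ε/(3.7D) = 1.13×10^-6; √(3.17ν²L/(gD³h_f)) = 1.92×10^-5
Q = -0.965·0.02459·ln(2.030×10^-5) = 0.2564 m³/s
Check: V = 2.89 m/s, Re = 1.23×10^6, f = 0.01133, h_f = 15.4 m ≈ 15.4 m ✓

Q ≈ 0.256 m³/s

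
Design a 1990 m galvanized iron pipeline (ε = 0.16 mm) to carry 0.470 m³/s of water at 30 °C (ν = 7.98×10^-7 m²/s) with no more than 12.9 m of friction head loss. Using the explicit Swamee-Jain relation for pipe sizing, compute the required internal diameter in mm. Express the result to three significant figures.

Swamee-Jain (Type III): D = 0.66·[ε^1.25·(LQ²/(gh_f))^4.75 + ν·Q^9.4·(L/(gh_f))^5.2]^0.04
LQ²/(gh_f) = 3.474; L/(gh_f) = 15.73
Term 1 = ε^1.25·(…)^4.75 = 0.00667; Term 2 = ν·Q^9.4·(…)^5.2 = 0.00110
D = 0.66·(0.00667 + 0.00110)^0.04 = 0.5434 m = 543 mm
Check: V = 2.03 m/s, Re = 1.38×10^6, f = 0.01551, h_f = 11.9 m ≈ 12.9 m ✓

D ≈ 543 mm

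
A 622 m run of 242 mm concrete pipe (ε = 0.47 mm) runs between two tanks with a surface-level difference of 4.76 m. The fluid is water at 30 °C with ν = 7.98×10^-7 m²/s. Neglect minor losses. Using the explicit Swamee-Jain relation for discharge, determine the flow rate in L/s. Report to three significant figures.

Q ≈ 56.9 L/s

Swamee-Jain (Type II): Q = -0.965·√(gD⁵h_f/L)·ln[ε/(3.7D) + √(3.17ν²L/(gD³h_f))]
√(gD⁵h_f/L) = √(9.81·0.242⁵·4.76/622) = 0.007894
ε/(3.7D) = 5.25×10^-4; √(3.17ν²L/(gD³h_f)) = 4.36×10^-5
Q = -0.965·0.007894·ln(5.685×10^-4) = 0.05692 m³/s
Check: V = 1.24 m/s, Re = 3.75×10^5, f = 0.02387, h_f = 4.79 m ≈ 4.76 m ✓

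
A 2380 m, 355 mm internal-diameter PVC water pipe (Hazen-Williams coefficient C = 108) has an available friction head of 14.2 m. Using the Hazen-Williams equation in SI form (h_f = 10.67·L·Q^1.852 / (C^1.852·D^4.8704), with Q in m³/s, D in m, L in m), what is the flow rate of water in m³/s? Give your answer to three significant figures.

Rearranging: Q = [h_f·C^1.852·D^4.8704 / (10.67·L)]^(1/1.852)
Q = [14.2·108^1.852·0.355^4.8704 / (10.67·2380)]^0.540 = 0.1243 m³/s

Q ≈ 0.124 m³/s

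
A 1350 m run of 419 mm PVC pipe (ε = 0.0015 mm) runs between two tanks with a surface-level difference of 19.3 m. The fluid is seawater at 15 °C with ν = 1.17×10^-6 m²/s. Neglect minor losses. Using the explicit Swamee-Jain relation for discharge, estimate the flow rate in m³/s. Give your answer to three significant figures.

Swamee-Jain (Type II): Q = -0.965·√(gD⁵h_f/L)·ln[ε/(3.7D) + √(3.17ν²L/(gD³h_f))]
√(gD⁵h_f/L) = √(9.81·0.419⁵·19.3/1350) = 0.04256
ε/(3.7D) = 9.68×10^-7; √(3.17ν²L/(gD³h_f)) = 2.05×10^-5
Q = -0.965·0.04256·ln(2.148×10^-5) = 0.4414 m³/s
Check: V = 3.20 m/s, Re = 1.15×10^6, f = 0.01144, h_f = 19.3 m ≈ 19.3 m ✓

Q ≈ 0.441 m³/s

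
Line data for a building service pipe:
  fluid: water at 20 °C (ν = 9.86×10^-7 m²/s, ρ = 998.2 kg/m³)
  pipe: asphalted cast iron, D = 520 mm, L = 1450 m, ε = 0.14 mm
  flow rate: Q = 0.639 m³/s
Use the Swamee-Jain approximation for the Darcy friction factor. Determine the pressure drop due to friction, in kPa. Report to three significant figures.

V = 4Q/(πD²) = 4·0.639/(π·0.520²) = 3.009 m/s
Re = VD/ν = 3.009·0.520/9.86×10^-7 = 1.59×10^6 → turbulent
ε/D = 0.14/520 = 2.69×10^-4
Swamee-Jain: f = 0.01519
h_f = f(L/D)V²/(2g) = 0.01519·(1450/0.520)·3.009²/(2·9.81) = 19.55 m
Δp = ρg·h_f = 998.2·9.81·19.55 = 191.4 kPa

Δp ≈ 191 kPa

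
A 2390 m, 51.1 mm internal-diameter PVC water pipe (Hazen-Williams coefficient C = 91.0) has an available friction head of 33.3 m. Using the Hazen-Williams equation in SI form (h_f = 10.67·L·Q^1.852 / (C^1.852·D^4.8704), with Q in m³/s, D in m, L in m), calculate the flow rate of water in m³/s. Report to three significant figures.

Rearranging: Q = [h_f·C^1.852·D^4.8704 / (10.67·L)]^(1/1.852)
Q = [33.3·91.0^1.852·0.0511^4.8704 / (10.67·2390)]^0.540 = 0.001012 m³/s

Q ≈ 0.00101 m³/s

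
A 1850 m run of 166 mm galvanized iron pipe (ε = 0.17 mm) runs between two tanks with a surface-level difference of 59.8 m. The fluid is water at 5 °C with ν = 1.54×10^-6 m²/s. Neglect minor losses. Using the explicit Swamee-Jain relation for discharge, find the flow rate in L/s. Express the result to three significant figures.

Swamee-Jain (Type II): Q = -0.965·√(gD⁵h_f/L)·ln[ε/(3.7D) + √(3.17ν²L/(gD³h_f))]
√(gD⁵h_f/L) = √(9.81·0.166⁵·59.8/1850) = 0.006322
ε/(3.7D) = 2.77×10^-4; √(3.17ν²L/(gD³h_f)) = 7.20×10^-5
Q = -0.965·0.006322·ln(3.488×10^-4) = 0.04857 m³/s
Check: V = 2.24 m/s, Re = 2.42×10^5, f = 0.02106, h_f = 60.3 m ≈ 59.8 m ✓

Q ≈ 48.6 L/s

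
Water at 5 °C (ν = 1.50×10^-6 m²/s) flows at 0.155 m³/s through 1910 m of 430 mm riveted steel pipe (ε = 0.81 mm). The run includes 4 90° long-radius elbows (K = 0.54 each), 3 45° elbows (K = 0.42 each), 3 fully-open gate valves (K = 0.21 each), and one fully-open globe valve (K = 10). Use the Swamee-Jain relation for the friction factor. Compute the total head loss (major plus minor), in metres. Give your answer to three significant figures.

H_L ≈ 6.96 m

V = 4Q/(πD²) = 1.067 m/s; V²/2g = 0.05806 m
Re = 3.06×10^5, ε/D = 0.00188 → f = 0.02382 (Swamee-Jain)
Major: h_f = f(L/D)·V²/2g = 0.02382·4442·0.05806 = 6.142 m
Minor: ΣK = 14.1; h_m = ΣK·V²/2g = 0.8158 m
Total H_L = 6.142 + 0.8158 = 6.958 m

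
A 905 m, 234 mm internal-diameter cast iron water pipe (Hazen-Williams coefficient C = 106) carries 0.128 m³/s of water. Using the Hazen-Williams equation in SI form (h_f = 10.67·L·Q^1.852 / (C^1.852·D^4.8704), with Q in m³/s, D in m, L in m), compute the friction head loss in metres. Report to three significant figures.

h_f ≈ 44.9 m

h_f = 10.67·905·0.128^1.852 / (106^1.852·0.234^4.8704) = 44.94 m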